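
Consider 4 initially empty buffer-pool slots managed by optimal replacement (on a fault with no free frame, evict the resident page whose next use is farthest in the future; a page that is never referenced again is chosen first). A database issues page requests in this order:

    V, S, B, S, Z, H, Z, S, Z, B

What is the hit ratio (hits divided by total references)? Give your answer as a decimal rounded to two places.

V: fault, frames {V}
S: fault, frames {V,S}
B: fault, frames {V,S,B}
S: hit
Z: fault, frames {V,S,B,Z}
H: fault, evict V, frames {S,B,Z,H}
Z: hit
S: hit
Z: hit
B: hit
Hits: 5 of 10 references → 5/10 = 0.5000.

0.50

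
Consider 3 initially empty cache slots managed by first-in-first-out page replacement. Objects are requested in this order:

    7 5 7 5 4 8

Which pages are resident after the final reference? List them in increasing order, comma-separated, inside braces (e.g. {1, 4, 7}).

{4, 5, 8}

7 → miss, frames {7}
5 → miss, frames {7,5}
7 → hit
5 → hit
4 → miss, frames {7,5,4}
8 → miss, evict 7, frames {5,4,8}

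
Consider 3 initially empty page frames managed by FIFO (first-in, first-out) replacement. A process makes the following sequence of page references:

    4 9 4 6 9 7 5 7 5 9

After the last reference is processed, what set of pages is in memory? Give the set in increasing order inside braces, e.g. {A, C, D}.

4 → fault, frames [4]
9 → fault, frames [4, 9]
4 → hit
6 → fault, frames [4, 9, 6]
9 → hit
7 → fault, evict 4, frames [9, 6, 7]
5 → fault, evict 9, frames [6, 7, 5]
7 → hit
5 → hit
9 → fault, evict 6, frames [7, 5, 9]

{5, 7, 9}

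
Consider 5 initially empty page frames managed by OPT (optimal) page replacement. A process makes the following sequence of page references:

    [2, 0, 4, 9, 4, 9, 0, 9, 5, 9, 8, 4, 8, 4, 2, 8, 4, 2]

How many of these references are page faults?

2: fault, frames (2)
0: fault, frames (2 0)
4: fault, frames (2 0 4)
9: fault, frames (2 0 4 9)
4: hit
9: hit
0: hit
9: hit
5: fault, frames (2 0 4 9 5)
9: hit
8: fault, evict 5, frames (2 0 4 9 8)
4: hit
8: hit
4: hit
2: hit
8: hit
4: hit
2: hit
Page faults: 6.

6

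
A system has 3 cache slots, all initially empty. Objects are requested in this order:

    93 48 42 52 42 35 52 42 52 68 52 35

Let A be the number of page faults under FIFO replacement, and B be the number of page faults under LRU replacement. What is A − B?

Under FIFO: F F F F . F . . . F . . → 6 faults.
Under LRU: F F F F . F . . . F . F → 7 faults.
A − B = 6 − 7 = -1.

-1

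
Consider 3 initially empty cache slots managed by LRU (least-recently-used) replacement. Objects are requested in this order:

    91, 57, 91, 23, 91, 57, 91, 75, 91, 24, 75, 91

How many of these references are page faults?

5

91: miss, frames {91}
57: miss, frames {91,57}
91: hit
23: miss, frames {57,91,23}
91: hit
57: hit
91: hit
75: miss, evict 23, frames {57,91,75}
91: hit
24: miss, evict 57, frames {75,91,24}
75: hit
91: hit
Page faults: 5.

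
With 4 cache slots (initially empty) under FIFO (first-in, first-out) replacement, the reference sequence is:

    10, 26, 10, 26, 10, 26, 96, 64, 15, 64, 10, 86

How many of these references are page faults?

7

10 -> miss, frames (10)
26 -> miss, frames (10 26)
10 -> hit
26 -> hit
10 -> hit
26 -> hit
96 -> miss, frames (10 26 96)
64 -> miss, frames (10 26 96 64)
15 -> miss, evict 10, frames (26 96 64 15)
64 -> hit
10 -> miss, evict 26, frames (96 64 15 10)
86 -> miss, evict 96, frames (64 15 10 86)
Page faults: 7.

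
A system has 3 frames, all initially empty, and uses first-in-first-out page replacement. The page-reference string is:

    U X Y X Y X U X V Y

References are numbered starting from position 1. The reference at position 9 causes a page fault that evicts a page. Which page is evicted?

U

pos 1: U: miss, frames [U]
pos 2: X: miss, frames [U, X]
pos 3: Y: miss, frames [U, X, Y]
pos 4: X: hit
pos 5: Y: hit
pos 6: X: hit
pos 7: U: hit
pos 8: X: hit
pos 9: V: miss, evict U, frames [X, Y, V]
At position 9, page U is evicted.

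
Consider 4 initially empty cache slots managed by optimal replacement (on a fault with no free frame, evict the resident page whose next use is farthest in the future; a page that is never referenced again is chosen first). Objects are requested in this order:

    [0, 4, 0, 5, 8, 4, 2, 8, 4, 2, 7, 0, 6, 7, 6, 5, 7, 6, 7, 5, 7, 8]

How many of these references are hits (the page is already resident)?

0 → miss, frames {0}
4 → miss, frames {0,4}
0 → hit
5 → miss, frames {0,4,5}
8 → miss, frames {0,4,5,8}
4 → hit
2 → miss, evict 5, frames {0,4,8,2}
8 → hit
4 → hit
2 → hit
7 → miss, evict 2, frames {0,4,8,7}
0 → hit
6 → miss, evict 4, frames {0,8,7,6}
7 → hit
6 → hit
5 → miss, evict 0, frames {8,7,6,5}
7 → hit
6 → hit
7 → hit
5 → hit
7 → hit
8 → hit
Hits: 14.

14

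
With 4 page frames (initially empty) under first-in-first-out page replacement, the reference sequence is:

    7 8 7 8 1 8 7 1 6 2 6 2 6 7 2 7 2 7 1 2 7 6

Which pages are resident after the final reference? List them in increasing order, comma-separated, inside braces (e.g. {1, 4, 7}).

{1, 2, 6, 7}

7 → miss, frames {7}
8 → miss, frames {7,8}
7 → hit
8 → hit
1 → miss, frames {7,8,1}
8 → hit
7 → hit
1 → hit
6 → miss, frames {7,8,1,6}
2 → miss, evict 7, frames {8,1,6,2}
6 → hit
2 → hit
6 → hit
7 → miss, evict 8, frames {1,6,2,7}
2 → hit
7 → hit
2 → hit
7 → hit
1 → hit
2 → hit
7 → hit
6 → hit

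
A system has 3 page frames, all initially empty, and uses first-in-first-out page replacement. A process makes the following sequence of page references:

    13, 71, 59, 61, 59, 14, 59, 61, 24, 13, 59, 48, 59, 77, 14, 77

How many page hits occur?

13 -> miss, frames (13)
71 -> miss, frames (13 71)
59 -> miss, frames (13 71 59)
61 -> miss, evict 13, frames (71 59 61)
59 -> hit
14 -> miss, evict 71, frames (59 61 14)
59 -> hit
61 -> hit
24 -> miss, evict 59, frames (61 14 24)
13 -> miss, evict 61, frames (14 24 13)
59 -> miss, evict 14, frames (24 13 59)
48 -> miss, evict 24, frames (13 59 48)
59 -> hit
77 -> miss, evict 13, frames (59 48 77)
14 -> miss, evict 59, frames (48 77 14)
77 -> hit
Hits: 5.

5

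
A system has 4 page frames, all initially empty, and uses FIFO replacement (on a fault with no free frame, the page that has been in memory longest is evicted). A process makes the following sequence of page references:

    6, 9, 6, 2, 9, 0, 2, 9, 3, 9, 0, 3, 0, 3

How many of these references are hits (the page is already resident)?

9

6: miss, frames (6)
9: miss, frames (6 9)
6: hit
2: miss, frames (6 9 2)
9: hit
0: miss, frames (6 9 2 0)
2: hit
9: hit
3: miss, evict 6, frames (9 2 0 3)
9: hit
0: hit
3: hit
0: hit
3: hit
Hits: 9.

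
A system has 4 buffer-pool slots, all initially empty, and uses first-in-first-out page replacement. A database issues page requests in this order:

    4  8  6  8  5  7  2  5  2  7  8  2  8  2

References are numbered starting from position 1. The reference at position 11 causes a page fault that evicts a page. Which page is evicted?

pos 1: 4 -> miss, frames {4}
pos 2: 8 -> miss, frames {4,8}
pos 3: 6 -> miss, frames {4,8,6}
pos 4: 8 -> hit
pos 5: 5 -> miss, frames {4,8,6,5}
pos 6: 7 -> miss, evict 4, frames {8,6,5,7}
pos 7: 2 -> miss, evict 8, frames {6,5,7,2}
pos 8: 5 -> hit
pos 9: 2 -> hit
pos 10: 7 -> hit
pos 11: 8 -> miss, evict 6, frames {5,7,2,8}
At position 11, page 6 is evicted.

6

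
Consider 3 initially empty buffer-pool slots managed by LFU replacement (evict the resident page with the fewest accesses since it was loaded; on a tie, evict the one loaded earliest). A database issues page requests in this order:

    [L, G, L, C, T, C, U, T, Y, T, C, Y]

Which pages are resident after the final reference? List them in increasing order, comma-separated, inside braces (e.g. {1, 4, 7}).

L -> miss, frames [L]
G -> miss, frames [L, G]
L -> hit
C -> miss, frames [L, G, C]
T -> miss, evict G, frames [L, C, T]
C -> hit
U -> miss, evict T, frames [L, C, U]
T -> miss, evict U, frames [L, C, T]
Y -> miss, evict T, frames [L, C, Y]
T -> miss, evict Y, frames [L, C, T]
C -> hit
Y -> miss, evict T, frames [L, C, Y]

{C, L, Y}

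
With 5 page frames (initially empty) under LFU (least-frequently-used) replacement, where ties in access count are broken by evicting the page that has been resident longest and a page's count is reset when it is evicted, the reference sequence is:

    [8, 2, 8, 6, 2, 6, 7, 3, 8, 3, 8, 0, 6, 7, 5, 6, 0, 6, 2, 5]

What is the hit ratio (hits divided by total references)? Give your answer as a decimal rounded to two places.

8 → fault, frames [8]
2 → fault, frames [8, 2]
8 → hit
6 → fault, frames [8, 2, 6]
2 → hit
6 → hit
7 → fault, frames [8, 2, 6, 7]
3 → fault, frames [8, 2, 6, 7, 3]
8 → hit
3 → hit
8 → hit
0 → fault, evict 7, frames [8, 2, 6, 3, 0]
6 → hit
7 → fault, evict 0, frames [8, 2, 6, 3, 7]
5 → fault, evict 7, frames [8, 2, 6, 3, 5]
6 → hit
0 → fault, evict 5, frames [8, 2, 6, 3, 0]
6 → hit
2 → hit
5 → fault, evict 0, frames [8, 2, 6, 3, 5]
Hits: 10 of 20 references → 10/20 = 0.5000.

0.50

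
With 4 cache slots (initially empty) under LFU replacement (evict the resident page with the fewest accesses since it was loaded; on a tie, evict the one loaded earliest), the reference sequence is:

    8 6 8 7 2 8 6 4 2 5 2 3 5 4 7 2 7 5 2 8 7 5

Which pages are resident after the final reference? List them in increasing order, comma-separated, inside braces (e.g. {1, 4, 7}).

{2, 5, 7, 8}

8 → miss, frames [8]
6 → miss, frames [8, 6]
8 → hit
7 → miss, frames [8, 6, 7]
2 → miss, frames [8, 6, 7, 2]
8 → hit
6 → hit
4 → miss, evict 7, frames [8, 6, 2, 4]
2 → hit
5 → miss, evict 4, frames [8, 6, 2, 5]
2 → hit
3 → miss, evict 5, frames [8, 6, 2, 3]
5 → miss, evict 3, frames [8, 6, 2, 5]
4 → miss, evict 5, frames [8, 6, 2, 4]
7 → miss, evict 4, frames [8, 6, 2, 7]
2 → hit
7 → hit
5 → miss, evict 6, frames [8, 2, 7, 5]
2 → hit
8 → hit
7 → hit
5 → hit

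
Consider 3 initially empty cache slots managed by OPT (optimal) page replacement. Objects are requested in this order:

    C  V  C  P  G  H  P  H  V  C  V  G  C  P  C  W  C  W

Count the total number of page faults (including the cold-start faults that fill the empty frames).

C: fault, frames {C}
V: fault, frames {C,V}
C: hit
P: fault, frames {C,V,P}
G: fault, evict C, frames {V,P,G}
H: fault, evict G, frames {V,P,H}
P: hit
H: hit
V: hit
C: fault, evict H, frames {V,P,C}
V: hit
G: fault, evict V, frames {P,C,G}
C: hit
P: hit
C: hit
W: fault, evict G, frames {P,C,W}
C: hit
W: hit
Page faults: 8.

8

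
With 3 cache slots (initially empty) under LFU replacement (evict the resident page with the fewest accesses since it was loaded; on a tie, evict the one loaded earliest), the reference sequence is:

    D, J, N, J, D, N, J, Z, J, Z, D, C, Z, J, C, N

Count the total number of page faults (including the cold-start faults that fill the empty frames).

7

D → miss, frames (D)
J → miss, frames (D J)
N → miss, frames (D J N)
J → hit
D → hit
N → hit
J → hit
Z → miss, evict D, frames (J N Z)
J → hit
Z → hit
D → miss, evict N, frames (J Z D)
C → miss, evict D, frames (J Z C)
Z → hit
J → hit
C → hit
N → miss, evict C, frames (J Z N)
Page faults: 7.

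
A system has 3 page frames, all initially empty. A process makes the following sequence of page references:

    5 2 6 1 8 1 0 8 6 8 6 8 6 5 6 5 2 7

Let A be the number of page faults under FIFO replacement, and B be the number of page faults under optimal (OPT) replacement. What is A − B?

1

Under FIFO: F F F F F . F . F . . . . F . . F F → 10 faults.
Under OPT: F F F F F . F . . . . . . F . . F F → 9 faults.
A − B = 10 − 9 = 1.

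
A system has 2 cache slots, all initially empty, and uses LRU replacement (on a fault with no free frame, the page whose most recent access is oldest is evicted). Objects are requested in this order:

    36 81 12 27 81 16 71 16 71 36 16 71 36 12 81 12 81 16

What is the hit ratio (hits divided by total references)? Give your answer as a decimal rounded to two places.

0.22

36 → miss, frames {36}
81 → miss, frames {36,81}
12 → miss, evict 36, frames {81,12}
27 → miss, evict 81, frames {12,27}
81 → miss, evict 12, frames {27,81}
16 → miss, evict 27, frames {81,16}
71 → miss, evict 81, frames {16,71}
16 → hit
71 → hit
36 → miss, evict 16, frames {71,36}
16 → miss, evict 71, frames {36,16}
71 → miss, evict 36, frames {16,71}
36 → miss, evict 16, frames {71,36}
12 → miss, evict 71, frames {36,12}
81 → miss, evict 36, frames {12,81}
12 → hit
81 → hit
16 → miss, evict 12, frames {81,16}
Hits: 4 of 18 references → 4/18 = 0.2222.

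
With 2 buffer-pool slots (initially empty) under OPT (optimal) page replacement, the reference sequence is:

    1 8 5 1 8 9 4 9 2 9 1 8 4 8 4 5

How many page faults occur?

11

1 → fault, frames {1}
8 → fault, frames {1,8}
5 → fault, evict 8, frames {1,5}
1 → hit
8 → fault, evict 5, frames {1,8}
9 → fault, evict 8, frames {1,9}
4 → fault, evict 1, frames {9,4}
9 → hit
2 → fault, evict 4, frames {9,2}
9 → hit
1 → fault, evict 2, frames {9,1}
8 → fault, evict 1, frames {9,8}
4 → fault, evict 9, frames {8,4}
8 → hit
4 → hit
5 → fault, evict 4, frames {8,5}
Page faults: 11.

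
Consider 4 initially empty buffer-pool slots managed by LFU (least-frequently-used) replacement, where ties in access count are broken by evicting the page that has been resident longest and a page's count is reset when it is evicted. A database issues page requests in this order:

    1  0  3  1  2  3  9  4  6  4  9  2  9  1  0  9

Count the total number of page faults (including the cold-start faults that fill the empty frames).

1 → miss, frames [1]
0 → miss, frames [1, 0]
3 → miss, frames [1, 0, 3]
1 → hit
2 → miss, frames [1, 0, 3, 2]
3 → hit
9 → miss, evict 0, frames [1, 3, 2, 9]
4 → miss, evict 2, frames [1, 3, 9, 4]
6 → miss, evict 9, frames [1, 3, 4, 6]
4 → hit
9 → miss, evict 6, frames [1, 3, 4, 9]
2 → miss, evict 9, frames [1, 3, 4, 2]
9 → miss, evict 2, frames [1, 3, 4, 9]
1 → hit
0 → miss, evict 9, frames [1, 3, 4, 0]
9 → miss, evict 0, frames [1, 3, 4, 9]
Page faults: 12.

12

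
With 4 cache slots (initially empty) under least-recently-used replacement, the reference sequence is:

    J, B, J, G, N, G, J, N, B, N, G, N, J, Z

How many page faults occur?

5

J -> fault, frames [J]
B -> fault, frames [J, B]
J -> hit
G -> fault, frames [B, J, G]
N -> fault, frames [B, J, G, N]
G -> hit
J -> hit
N -> hit
B -> hit
N -> hit
G -> hit
N -> hit
J -> hit
Z -> fault, evict B, frames [G, N, J, Z]
Page faults: 5.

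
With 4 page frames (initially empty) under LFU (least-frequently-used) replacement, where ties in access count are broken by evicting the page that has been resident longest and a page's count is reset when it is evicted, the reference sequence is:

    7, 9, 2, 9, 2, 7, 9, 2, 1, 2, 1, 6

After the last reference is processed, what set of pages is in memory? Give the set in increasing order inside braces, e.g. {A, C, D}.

7 → miss, frames [7]
9 → miss, frames [7, 9]
2 → miss, frames [7, 9, 2]
9 → hit
2 → hit
7 → hit
9 → hit
2 → hit
1 → miss, frames [7, 9, 2, 1]
2 → hit
1 → hit
6 → miss, evict 7, frames [9, 2, 1, 6]

{1, 2, 6, 9}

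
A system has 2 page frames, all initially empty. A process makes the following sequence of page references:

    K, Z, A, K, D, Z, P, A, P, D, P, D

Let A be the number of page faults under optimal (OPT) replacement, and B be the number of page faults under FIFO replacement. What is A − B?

-3

Under OPT: F F F . F F F . . F . . → 7 faults.
Under FIFO: F F F F F F F F . F F . → 10 faults.
A − B = 7 − 10 = -3.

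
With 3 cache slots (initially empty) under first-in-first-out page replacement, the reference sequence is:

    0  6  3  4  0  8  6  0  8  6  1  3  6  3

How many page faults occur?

0 → fault, frames [0]
6 → fault, frames [0, 6]
3 → fault, frames [0, 6, 3]
4 → fault, evict 0, frames [6, 3, 4]
0 → fault, evict 6, frames [3, 4, 0]
8 → fault, evict 3, frames [4, 0, 8]
6 → fault, evict 4, frames [0, 8, 6]
0 → hit
8 → hit
6 → hit
1 → fault, evict 0, frames [8, 6, 1]
3 → fault, evict 8, frames [6, 1, 3]
6 → hit
3 → hit
Page faults: 9.

9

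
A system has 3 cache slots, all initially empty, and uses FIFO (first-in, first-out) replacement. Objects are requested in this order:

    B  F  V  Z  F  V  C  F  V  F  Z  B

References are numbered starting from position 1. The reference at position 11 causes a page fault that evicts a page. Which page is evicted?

C

pos 1: B -> fault, frames [B]
pos 2: F -> fault, frames [B, F]
pos 3: V -> fault, frames [B, F, V]
pos 4: Z -> fault, evict B, frames [F, V, Z]
pos 5: F -> hit
pos 6: V -> hit
pos 7: C -> fault, evict F, frames [V, Z, C]
pos 8: F -> fault, evict V, frames [Z, C, F]
pos 9: V -> fault, evict Z, frames [C, F, V]
pos 10: F -> hit
pos 11: Z -> fault, evict C, frames [F, V, Z]
At position 11, page C is evicted.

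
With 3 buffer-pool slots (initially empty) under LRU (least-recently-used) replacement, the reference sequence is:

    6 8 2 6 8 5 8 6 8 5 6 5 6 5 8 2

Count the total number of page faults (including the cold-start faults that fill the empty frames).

5

6 -> fault, frames [6]
8 -> fault, frames [6, 8]
2 -> fault, frames [6, 8, 2]
6 -> hit
8 -> hit
5 -> fault, evict 2, frames [6, 8, 5]
8 -> hit
6 -> hit
8 -> hit
5 -> hit
6 -> hit
5 -> hit
6 -> hit
5 -> hit
8 -> hit
2 -> fault, evict 6, frames [5, 8, 2]
Page faults: 5.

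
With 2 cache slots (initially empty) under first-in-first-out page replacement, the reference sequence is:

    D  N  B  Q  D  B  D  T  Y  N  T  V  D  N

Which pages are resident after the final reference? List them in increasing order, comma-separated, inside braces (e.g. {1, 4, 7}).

{D, N}

D: miss, frames {D}
N: miss, frames {D,N}
B: miss, evict D, frames {N,B}
Q: miss, evict N, frames {B,Q}
D: miss, evict B, frames {Q,D}
B: miss, evict Q, frames {D,B}
D: hit
T: miss, evict D, frames {B,T}
Y: miss, evict B, frames {T,Y}
N: miss, evict T, frames {Y,N}
T: miss, evict Y, frames {N,T}
V: miss, evict N, frames {T,V}
D: miss, evict T, frames {V,D}
N: miss, evict V, frames {D,N}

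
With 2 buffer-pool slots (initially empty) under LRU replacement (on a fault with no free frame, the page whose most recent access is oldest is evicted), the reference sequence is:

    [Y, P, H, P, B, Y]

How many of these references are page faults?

5

Y -> fault, frames {Y}
P -> fault, frames {Y,P}
H -> fault, evict Y, frames {P,H}
P -> hit
B -> fault, evict H, frames {P,B}
Y -> fault, evict P, frames {B,Y}
Page faults: 5.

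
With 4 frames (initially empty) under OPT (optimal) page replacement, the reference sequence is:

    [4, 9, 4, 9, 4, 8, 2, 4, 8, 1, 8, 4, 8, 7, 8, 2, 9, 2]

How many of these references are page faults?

4 → miss, frames (4)
9 → miss, frames (4 9)
4 → hit
9 → hit
4 → hit
8 → miss, frames (4 9 8)
2 → miss, frames (4 9 8 2)
4 → hit
8 → hit
1 → miss, evict 9, frames (4 8 2 1)
8 → hit
4 → hit
8 → hit
7 → miss, evict 1, frames (4 8 2 7)
8 → hit
2 → hit
9 → miss, evict 7, frames (4 8 2 9)
2 → hit
Page faults: 7.

7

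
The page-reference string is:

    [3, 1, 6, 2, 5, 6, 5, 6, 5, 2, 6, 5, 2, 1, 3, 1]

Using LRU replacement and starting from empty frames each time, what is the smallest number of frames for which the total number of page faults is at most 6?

4

f=1: 16 faults
f=2: 12 faults
f=3: 7 faults
f=4: 6 faults
f=5: 5 faults
Smallest f with faults ≤ 6 is 4.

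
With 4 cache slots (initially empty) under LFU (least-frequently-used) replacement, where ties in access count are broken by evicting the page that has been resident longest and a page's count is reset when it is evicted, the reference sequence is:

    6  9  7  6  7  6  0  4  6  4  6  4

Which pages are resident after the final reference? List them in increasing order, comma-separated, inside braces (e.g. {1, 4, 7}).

{0, 4, 6, 7}

6 -> miss, frames (6)
9 -> miss, frames (6 9)
7 -> miss, frames (6 9 7)
6 -> hit
7 -> hit
6 -> hit
0 -> miss, frames (6 9 7 0)
4 -> miss, evict 9, frames (6 7 0 4)
6 -> hit
4 -> hit
6 -> hit
4 -> hit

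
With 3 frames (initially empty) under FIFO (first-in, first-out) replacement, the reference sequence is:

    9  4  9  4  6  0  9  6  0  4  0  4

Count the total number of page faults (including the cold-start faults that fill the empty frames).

9: fault, frames {9}
4: fault, frames {9,4}
9: hit
4: hit
6: fault, frames {9,4,6}
0: fault, evict 9, frames {4,6,0}
9: fault, evict 4, frames {6,0,9}
6: hit
0: hit
4: fault, evict 6, frames {0,9,4}
0: hit
4: hit
Page faults: 6.

6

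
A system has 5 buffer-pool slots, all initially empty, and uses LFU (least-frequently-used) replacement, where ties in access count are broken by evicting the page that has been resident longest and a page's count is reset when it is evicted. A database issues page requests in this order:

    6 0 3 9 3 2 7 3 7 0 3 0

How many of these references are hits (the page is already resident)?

6

6 → miss, frames (6)
0 → miss, frames (6 0)
3 → miss, frames (6 0 3)
9 → miss, frames (6 0 3 9)
3 → hit
2 → miss, frames (6 0 3 9 2)
7 → miss, evict 6, frames (0 3 9 2 7)
3 → hit
7 → hit
0 → hit
3 → hit
0 → hit
Hits: 6.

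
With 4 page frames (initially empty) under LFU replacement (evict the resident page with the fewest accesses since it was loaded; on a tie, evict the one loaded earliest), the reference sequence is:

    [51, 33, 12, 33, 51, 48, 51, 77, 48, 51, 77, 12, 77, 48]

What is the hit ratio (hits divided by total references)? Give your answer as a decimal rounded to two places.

51 → miss, frames (51)
33 → miss, frames (51 33)
12 → miss, frames (51 33 12)
33 → hit
51 → hit
48 → miss, frames (51 33 12 48)
51 → hit
77 → miss, evict 12, frames (51 33 48 77)
48 → hit
51 → hit
77 → hit
12 → miss, evict 33, frames (51 48 77 12)
77 → hit
48 → hit
Hits: 8 of 14 references → 8/14 = 0.5714.

0.57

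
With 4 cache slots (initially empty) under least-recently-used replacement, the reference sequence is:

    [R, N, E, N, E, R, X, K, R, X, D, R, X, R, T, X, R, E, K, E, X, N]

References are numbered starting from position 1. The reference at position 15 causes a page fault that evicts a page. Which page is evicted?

K

pos 1: R -> fault, frames (R)
pos 2: N -> fault, frames (R N)
pos 3: E -> fault, frames (R N E)
pos 4: N -> hit
pos 5: E -> hit
pos 6: R -> hit
pos 7: X -> fault, frames (N E R X)
pos 8: K -> fault, evict N, frames (E R X K)
pos 9: R -> hit
pos 10: X -> hit
pos 11: D -> fault, evict E, frames (K R X D)
pos 12: R -> hit
pos 13: X -> hit
pos 14: R -> hit
pos 15: T -> fault, evict K, frames (D X R T)
At position 15, page K is evicted.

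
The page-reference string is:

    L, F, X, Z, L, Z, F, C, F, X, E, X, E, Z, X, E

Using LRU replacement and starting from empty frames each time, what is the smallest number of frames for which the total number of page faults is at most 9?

4

f=1: 16 faults
f=2: 12 faults
f=3: 10 faults
f=4: 8 faults
f=5: 6 faults
f=6: 6 faults
Smallest f with faults ≤ 9 is 4.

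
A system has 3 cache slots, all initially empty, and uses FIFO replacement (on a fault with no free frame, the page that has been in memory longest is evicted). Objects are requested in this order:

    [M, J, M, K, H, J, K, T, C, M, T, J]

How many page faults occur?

M: fault, frames (M)
J: fault, frames (M J)
M: hit
K: fault, frames (M J K)
H: fault, evict M, frames (J K H)
J: hit
K: hit
T: fault, evict J, frames (K H T)
C: fault, evict K, frames (H T C)
M: fault, evict H, frames (T C M)
T: hit
J: fault, evict T, frames (C M J)
Page faults: 8.

8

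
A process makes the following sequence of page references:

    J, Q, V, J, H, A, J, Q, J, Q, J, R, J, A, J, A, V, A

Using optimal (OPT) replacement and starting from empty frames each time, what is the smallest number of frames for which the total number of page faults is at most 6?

4

f=1: 18 faults
f=2: 9 faults
f=3: 7 faults
f=4: 6 faults
f=5: 6 faults
f=6: 6 faults
Smallest f with faults ≤ 6 is 4.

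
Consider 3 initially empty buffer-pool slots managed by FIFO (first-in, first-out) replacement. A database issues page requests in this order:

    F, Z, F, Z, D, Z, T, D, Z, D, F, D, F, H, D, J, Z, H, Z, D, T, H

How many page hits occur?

F → miss, frames (F)
Z → miss, frames (F Z)
F → hit
Z → hit
D → miss, frames (F Z D)
Z → hit
T → miss, evict F, frames (Z D T)
D → hit
Z → hit
D → hit
F → miss, evict Z, frames (D T F)
D → hit
F → hit
H → miss, evict D, frames (T F H)
D → miss, evict T, frames (F H D)
J → miss, evict F, frames (H D J)
Z → miss, evict H, frames (D J Z)
H → miss, evict D, frames (J Z H)
Z → hit
D → miss, evict J, frames (Z H D)
T → miss, evict Z, frames (H D T)
H → hit
Hits: 10.

10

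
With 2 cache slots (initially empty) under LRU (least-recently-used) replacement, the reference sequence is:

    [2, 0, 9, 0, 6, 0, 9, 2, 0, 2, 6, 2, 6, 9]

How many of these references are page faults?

2 -> miss, frames (2)
0 -> miss, frames (2 0)
9 -> miss, evict 2, frames (0 9)
0 -> hit
6 -> miss, evict 9, frames (0 6)
0 -> hit
9 -> miss, evict 6, frames (0 9)
2 -> miss, evict 0, frames (9 2)
0 -> miss, evict 9, frames (2 0)
2 -> hit
6 -> miss, evict 0, frames (2 6)
2 -> hit
6 -> hit
9 -> miss, evict 2, frames (6 9)
Page faults: 9.

9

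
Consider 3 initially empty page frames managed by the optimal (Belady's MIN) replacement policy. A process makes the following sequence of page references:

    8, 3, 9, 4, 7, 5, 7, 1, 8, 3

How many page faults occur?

8 -> fault, frames {8}
3 -> fault, frames {8,3}
9 -> fault, frames {8,3,9}
4 -> fault, evict 9, frames {8,3,4}
7 -> fault, evict 4, frames {8,3,7}
5 -> fault, evict 3, frames {8,7,5}
7 -> hit
1 -> fault, evict 5, frames {8,7,1}
8 -> hit
3 -> fault, evict 1, frames {8,7,3}
Page faults: 8.

8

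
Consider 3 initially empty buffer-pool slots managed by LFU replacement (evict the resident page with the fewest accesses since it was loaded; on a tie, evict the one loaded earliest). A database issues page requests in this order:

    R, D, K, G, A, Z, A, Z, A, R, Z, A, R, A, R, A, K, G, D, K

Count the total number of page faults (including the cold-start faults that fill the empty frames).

R: fault, frames (R)
D: fault, frames (R D)
K: fault, frames (R D K)
G: fault, evict R, frames (D K G)
A: fault, evict D, frames (K G A)
Z: fault, evict K, frames (G A Z)
A: hit
Z: hit
A: hit
R: fault, evict G, frames (A Z R)
Z: hit
A: hit
R: hit
A: hit
R: hit
A: hit
K: fault, evict Z, frames (A R K)
G: fault, evict K, frames (A R G)
D: fault, evict G, frames (A R D)
K: fault, evict D, frames (A R K)
Page faults: 11.

11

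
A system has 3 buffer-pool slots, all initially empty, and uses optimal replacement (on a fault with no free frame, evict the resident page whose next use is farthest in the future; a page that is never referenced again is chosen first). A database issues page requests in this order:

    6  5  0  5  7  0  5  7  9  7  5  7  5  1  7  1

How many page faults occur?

6

6 → fault, frames [6]
5 → fault, frames [6, 5]
0 → fault, frames [6, 5, 0]
5 → hit
7 → fault, evict 6, frames [5, 0, 7]
0 → hit
5 → hit
7 → hit
9 → fault, evict 0, frames [5, 7, 9]
7 → hit
5 → hit
7 → hit
5 → hit
1 → fault, evict 9, frames [5, 7, 1]
7 → hit
1 → hit
Page faults: 6.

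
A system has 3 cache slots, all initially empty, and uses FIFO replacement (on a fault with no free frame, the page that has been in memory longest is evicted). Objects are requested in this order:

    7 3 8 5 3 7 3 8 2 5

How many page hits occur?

1

7 -> fault, frames [7]
3 -> fault, frames [7, 3]
8 -> fault, frames [7, 3, 8]
5 -> fault, evict 7, frames [3, 8, 5]
3 -> hit
7 -> fault, evict 3, frames [8, 5, 7]
3 -> fault, evict 8, frames [5, 7, 3]
8 -> fault, evict 5, frames [7, 3, 8]
2 -> fault, evict 7, frames [3, 8, 2]
5 -> fault, evict 3, frames [8, 2, 5]
Hits: 1.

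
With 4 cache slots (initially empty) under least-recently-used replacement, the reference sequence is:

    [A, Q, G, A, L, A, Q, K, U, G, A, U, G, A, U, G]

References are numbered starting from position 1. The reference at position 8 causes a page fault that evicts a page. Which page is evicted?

G

pos 1: A -> miss, frames (A)
pos 2: Q -> miss, frames (A Q)
pos 3: G -> miss, frames (A Q G)
pos 4: A -> hit
pos 5: L -> miss, frames (Q G A L)
pos 6: A -> hit
pos 7: Q -> hit
pos 8: K -> miss, evict G, frames (L A Q K)
At position 8, page G is evicted.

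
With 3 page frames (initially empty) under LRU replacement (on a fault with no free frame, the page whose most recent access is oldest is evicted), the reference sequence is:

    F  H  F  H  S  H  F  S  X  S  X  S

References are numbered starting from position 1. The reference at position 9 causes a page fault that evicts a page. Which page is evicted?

pos 1: F: miss, frames {F}
pos 2: H: miss, frames {F,H}
pos 3: F: hit
pos 4: H: hit
pos 5: S: miss, frames {F,H,S}
pos 6: H: hit
pos 7: F: hit
pos 8: S: hit
pos 9: X: miss, evict H, frames {F,S,X}
At position 9, page H is evicted.

H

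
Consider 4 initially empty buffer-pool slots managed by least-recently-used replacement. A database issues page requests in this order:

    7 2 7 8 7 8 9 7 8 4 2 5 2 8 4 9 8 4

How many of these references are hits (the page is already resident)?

7 -> fault, frames [7]
2 -> fault, frames [7, 2]
7 -> hit
8 -> fault, frames [2, 7, 8]
7 -> hit
8 -> hit
9 -> fault, frames [2, 7, 8, 9]
7 -> hit
8 -> hit
4 -> fault, evict 2, frames [9, 7, 8, 4]
2 -> fault, evict 9, frames [7, 8, 4, 2]
5 -> fault, evict 7, frames [8, 4, 2, 5]
2 -> hit
8 -> hit
4 -> hit
9 -> fault, evict 5, frames [2, 8, 4, 9]
8 -> hit
4 -> hit
Hits: 10.

10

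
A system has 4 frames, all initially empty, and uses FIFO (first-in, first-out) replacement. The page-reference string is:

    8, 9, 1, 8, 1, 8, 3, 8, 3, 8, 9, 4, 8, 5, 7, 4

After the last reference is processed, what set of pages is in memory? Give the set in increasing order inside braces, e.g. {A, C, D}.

8 -> miss, frames {8}
9 -> miss, frames {8,9}
1 -> miss, frames {8,9,1}
8 -> hit
1 -> hit
8 -> hit
3 -> miss, frames {8,9,1,3}
8 -> hit
3 -> hit
8 -> hit
9 -> hit
4 -> miss, evict 8, frames {9,1,3,4}
8 -> miss, evict 9, frames {1,3,4,8}
5 -> miss, evict 1, frames {3,4,8,5}
7 -> miss, evict 3, frames {4,8,5,7}
4 -> hit

{4, 5, 7, 8}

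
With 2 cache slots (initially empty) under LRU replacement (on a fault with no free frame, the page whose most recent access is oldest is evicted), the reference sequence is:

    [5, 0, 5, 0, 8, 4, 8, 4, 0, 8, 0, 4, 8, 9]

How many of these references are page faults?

9

5 → miss, frames (5)
0 → miss, frames (5 0)
5 → hit
0 → hit
8 → miss, evict 5, frames (0 8)
4 → miss, evict 0, frames (8 4)
8 → hit
4 → hit
0 → miss, evict 8, frames (4 0)
8 → miss, evict 4, frames (0 8)
0 → hit
4 → miss, evict 8, frames (0 4)
8 → miss, evict 0, frames (4 8)
9 → miss, evict 4, frames (8 9)
Page faults: 9.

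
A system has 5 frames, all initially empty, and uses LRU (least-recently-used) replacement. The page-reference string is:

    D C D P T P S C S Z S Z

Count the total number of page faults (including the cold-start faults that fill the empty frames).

D: fault, frames {D}
C: fault, frames {D,C}
D: hit
P: fault, frames {C,D,P}
T: fault, frames {C,D,P,T}
P: hit
S: fault, frames {C,D,T,P,S}
C: hit
S: hit
Z: fault, evict D, frames {T,P,C,S,Z}
S: hit
Z: hit
Page faults: 6.

6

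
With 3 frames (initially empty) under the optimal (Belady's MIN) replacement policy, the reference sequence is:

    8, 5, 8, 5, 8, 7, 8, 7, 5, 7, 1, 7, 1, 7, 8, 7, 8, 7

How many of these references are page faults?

4

8: miss, frames (8)
5: miss, frames (8 5)
8: hit
5: hit
8: hit
7: miss, frames (8 5 7)
8: hit
7: hit
5: hit
7: hit
1: miss, evict 5, frames (8 7 1)
7: hit
1: hit
7: hit
8: hit
7: hit
8: hit
7: hit
Page faults: 4.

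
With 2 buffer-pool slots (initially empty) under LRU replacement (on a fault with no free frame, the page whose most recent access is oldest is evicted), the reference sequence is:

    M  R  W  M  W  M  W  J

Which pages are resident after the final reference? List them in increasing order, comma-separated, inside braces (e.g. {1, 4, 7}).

{J, W}

M: fault, frames [M]
R: fault, frames [M, R]
W: fault, evict M, frames [R, W]
M: fault, evict R, frames [W, M]
W: hit
M: hit
W: hit
J: fault, evict M, frames [W, J]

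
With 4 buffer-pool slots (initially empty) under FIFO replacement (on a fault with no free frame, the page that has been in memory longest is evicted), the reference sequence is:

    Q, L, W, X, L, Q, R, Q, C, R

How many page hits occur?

3

Q: miss, frames (Q)
L: miss, frames (Q L)
W: miss, frames (Q L W)
X: miss, frames (Q L W X)
L: hit
Q: hit
R: miss, evict Q, frames (L W X R)
Q: miss, evict L, frames (W X R Q)
C: miss, evict W, frames (X R Q C)
R: hit
Hits: 3.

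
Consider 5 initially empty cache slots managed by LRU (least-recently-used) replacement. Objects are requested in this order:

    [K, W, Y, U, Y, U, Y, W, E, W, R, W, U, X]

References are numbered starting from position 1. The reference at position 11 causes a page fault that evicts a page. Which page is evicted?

pos 1: K → fault, frames {K}
pos 2: W → fault, frames {K,W}
pos 3: Y → fault, frames {K,W,Y}
pos 4: U → fault, frames {K,W,Y,U}
pos 5: Y → hit
pos 6: U → hit
pos 7: Y → hit
pos 8: W → hit
pos 9: E → fault, frames {K,U,Y,W,E}
pos 10: W → hit
pos 11: R → fault, evict K, frames {U,Y,E,W,R}
At position 11, page K is evicted.

K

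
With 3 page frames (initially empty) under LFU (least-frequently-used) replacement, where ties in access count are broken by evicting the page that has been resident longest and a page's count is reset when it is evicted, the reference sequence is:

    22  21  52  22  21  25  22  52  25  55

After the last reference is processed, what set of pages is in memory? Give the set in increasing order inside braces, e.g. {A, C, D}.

{21, 22, 55}

22: miss, frames (22)
21: miss, frames (22 21)
52: miss, frames (22 21 52)
22: hit
21: hit
25: miss, evict 52, frames (22 21 25)
22: hit
52: miss, evict 25, frames (22 21 52)
25: miss, evict 52, frames (22 21 25)
55: miss, evict 25, frames (22 21 55)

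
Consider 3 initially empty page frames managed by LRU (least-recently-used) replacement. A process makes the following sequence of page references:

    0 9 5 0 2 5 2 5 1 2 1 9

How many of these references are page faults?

0 -> miss, frames (0)
9 -> miss, frames (0 9)
5 -> miss, frames (0 9 5)
0 -> hit
2 -> miss, evict 9, frames (5 0 2)
5 -> hit
2 -> hit
5 -> hit
1 -> miss, evict 0, frames (2 5 1)
2 -> hit
1 -> hit
9 -> miss, evict 5, frames (2 1 9)
Page faults: 6.

6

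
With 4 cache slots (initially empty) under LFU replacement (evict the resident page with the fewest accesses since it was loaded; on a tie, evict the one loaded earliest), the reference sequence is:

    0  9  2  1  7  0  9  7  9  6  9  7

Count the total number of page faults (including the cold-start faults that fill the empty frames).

8

0: fault, frames [0]
9: fault, frames [0, 9]
2: fault, frames [0, 9, 2]
1: fault, frames [0, 9, 2, 1]
7: fault, evict 0, frames [9, 2, 1, 7]
0: fault, evict 9, frames [2, 1, 7, 0]
9: fault, evict 2, frames [1, 7, 0, 9]
7: hit
9: hit
6: fault, evict 1, frames [7, 0, 9, 6]
9: hit
7: hit
Page faults: 8.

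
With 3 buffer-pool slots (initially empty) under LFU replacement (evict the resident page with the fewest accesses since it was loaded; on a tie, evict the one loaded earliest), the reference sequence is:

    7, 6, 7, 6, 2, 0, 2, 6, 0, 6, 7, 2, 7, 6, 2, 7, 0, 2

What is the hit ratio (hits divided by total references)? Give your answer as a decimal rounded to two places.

0.50

7: miss, frames [7]
6: miss, frames [7, 6]
7: hit
6: hit
2: miss, frames [7, 6, 2]
0: miss, evict 2, frames [7, 6, 0]
2: miss, evict 0, frames [7, 6, 2]
6: hit
0: miss, evict 2, frames [7, 6, 0]
6: hit
7: hit
2: miss, evict 0, frames [7, 6, 2]
7: hit
6: hit
2: hit
7: hit
0: miss, evict 2, frames [7, 6, 0]
2: miss, evict 0, frames [7, 6, 2]
Hits: 9 of 18 references → 9/18 = 0.5000.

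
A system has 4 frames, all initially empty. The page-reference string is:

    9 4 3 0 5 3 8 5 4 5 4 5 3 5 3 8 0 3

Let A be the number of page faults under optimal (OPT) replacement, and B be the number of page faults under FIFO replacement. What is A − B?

-2

Under OPT: F F F F F . F . . . . . . . . . F . → 7 faults.
Under FIFO: F F F F F . F . F . . . F . . . F . → 9 faults.
A − B = 7 − 9 = -2.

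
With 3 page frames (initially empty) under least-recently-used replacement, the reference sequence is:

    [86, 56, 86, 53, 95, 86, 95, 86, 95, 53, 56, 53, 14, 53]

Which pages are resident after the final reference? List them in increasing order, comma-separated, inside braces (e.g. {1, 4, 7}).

{14, 53, 56}

86: fault, frames [86]
56: fault, frames [86, 56]
86: hit
53: fault, frames [56, 86, 53]
95: fault, evict 56, frames [86, 53, 95]
86: hit
95: hit
86: hit
95: hit
53: hit
56: fault, evict 86, frames [95, 53, 56]
53: hit
14: fault, evict 95, frames [56, 53, 14]
53: hit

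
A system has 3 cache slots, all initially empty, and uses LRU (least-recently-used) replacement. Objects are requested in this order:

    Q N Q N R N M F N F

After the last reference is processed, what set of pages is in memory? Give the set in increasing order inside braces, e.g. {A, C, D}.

Q → fault, frames [Q]
N → fault, frames [Q, N]
Q → hit
N → hit
R → fault, frames [Q, N, R]
N → hit
M → fault, evict Q, frames [R, N, M]
F → fault, evict R, frames [N, M, F]
N → hit
F → hit

{F, M, N}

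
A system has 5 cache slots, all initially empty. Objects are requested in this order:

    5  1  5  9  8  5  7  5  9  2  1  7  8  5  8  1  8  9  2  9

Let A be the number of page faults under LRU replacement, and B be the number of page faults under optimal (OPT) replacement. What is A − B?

4

Under LRU: F F . F F . F . . F F . F F . . . F F . → 11 faults.
Under OPT: F F . F F . F . . F . . . . . . . F . . → 7 faults.
A − B = 11 − 7 = 4.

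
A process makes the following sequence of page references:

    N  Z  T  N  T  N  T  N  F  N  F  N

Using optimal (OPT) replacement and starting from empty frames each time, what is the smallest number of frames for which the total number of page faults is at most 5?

f=1: 12 faults
f=2: 4 faults
f=3: 4 faults
f=4: 4 faults
Smallest f with faults ≤ 5 is 2.

2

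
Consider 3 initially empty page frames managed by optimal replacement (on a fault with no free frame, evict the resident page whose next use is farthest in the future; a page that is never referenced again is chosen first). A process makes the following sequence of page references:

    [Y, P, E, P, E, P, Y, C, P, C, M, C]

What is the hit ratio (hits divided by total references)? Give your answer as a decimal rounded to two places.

Y -> fault, frames {Y}
P -> fault, frames {Y,P}
E -> fault, frames {Y,P,E}
P -> hit
E -> hit
P -> hit
Y -> hit
C -> fault, evict E, frames {Y,P,C}
P -> hit
C -> hit
M -> fault, evict P, frames {Y,C,M}
C -> hit
Hits: 7 of 12 references → 7/12 = 0.5833.

0.58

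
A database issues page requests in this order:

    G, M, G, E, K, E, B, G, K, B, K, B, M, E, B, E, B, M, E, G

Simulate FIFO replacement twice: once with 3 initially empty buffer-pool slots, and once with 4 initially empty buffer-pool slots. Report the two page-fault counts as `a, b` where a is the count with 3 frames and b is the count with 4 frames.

3 frames: F F . F F . F F . . . . F F F . . . . F → 10 faults.
4 frames: F F . F F . F F . . . . F F . . . . . . → 8 faults.
8 < 10: adding a frame reduced faults, as is typical.

10, 8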